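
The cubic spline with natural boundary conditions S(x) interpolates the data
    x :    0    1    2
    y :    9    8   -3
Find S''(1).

Put σ_i = S'' at the i-th knot. Here h = (1, 1) and Δ = (-1, -11), so the interior equations h_(i-1)·σ_(i-1) + 2(h_(i-1)+h_i)·σ_i + h_i·σ_(i+1) = 6(Δ_i − Δ_(i-1)) read
  1·σ_0 + 4·σ_1 + 1·σ_2 = 6(Δ_1 - Δ_0) = -60
Natural end conditions: σ_0 = σ_2 = 0.
Solving: σ_0 = 0, σ_1 = -15, σ_2 = 0.

-15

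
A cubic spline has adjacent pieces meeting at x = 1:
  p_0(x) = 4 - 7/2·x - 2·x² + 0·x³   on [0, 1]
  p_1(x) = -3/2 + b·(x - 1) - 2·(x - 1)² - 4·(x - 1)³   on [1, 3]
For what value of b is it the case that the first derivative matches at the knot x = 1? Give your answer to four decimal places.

p_0'(x) = -7/2 - 4·x + 0·x², so p_0'(1) = -15/2. On the right, p_1'(1) = b, so b = -15/2.

-7.5000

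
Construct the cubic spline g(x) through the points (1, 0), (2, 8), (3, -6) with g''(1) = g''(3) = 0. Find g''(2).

Let M_i = g''(x_i). Step sizes h_i = 1, 1; slopes of the chords Δ_i = (y_(i+1) - y_i)/h_i = 8, -14.
  1·M_0 + 4·M_1 + 1·M_2 = 6(Δ_1 - Δ_0) = -132
Natural end conditions: M_0 = M_2 = 0.
Hence M_0 = 0, M_1 = -33, M_2 = 0.

-33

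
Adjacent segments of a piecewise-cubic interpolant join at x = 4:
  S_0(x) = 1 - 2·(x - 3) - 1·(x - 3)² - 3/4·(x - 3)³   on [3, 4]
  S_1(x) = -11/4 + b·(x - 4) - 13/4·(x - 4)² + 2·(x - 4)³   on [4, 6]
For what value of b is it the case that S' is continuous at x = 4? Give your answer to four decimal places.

-6.2500

S_0'(x) = -2 - 2·(x - 3) - 9/4·(x - 3)², so S_0'(4) = -25/4. On the right, S_1'(4) = b, so b = -25/4.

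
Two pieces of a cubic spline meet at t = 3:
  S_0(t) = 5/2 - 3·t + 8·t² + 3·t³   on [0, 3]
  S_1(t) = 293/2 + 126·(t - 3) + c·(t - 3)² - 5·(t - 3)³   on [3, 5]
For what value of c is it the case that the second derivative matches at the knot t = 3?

S_0''(t) = 16 + 18·t, so S_0''(3) = 70. On the right, S_1''(3) = 2c, so c = 35.

35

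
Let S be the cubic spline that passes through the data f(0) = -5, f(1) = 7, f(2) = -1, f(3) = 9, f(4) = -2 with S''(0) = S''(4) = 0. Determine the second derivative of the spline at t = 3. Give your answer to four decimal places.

With σ_i denoting the second derivative at x_i, h_i = 1, 1, 1, 1, and Δ_i = (y_(i+1) − y_i)/h_i = 12, -8, 10, -11:
  1·σ_0 + 4·σ_1 + 1·σ_2 = 6(Δ_1 - Δ_0) = -120
  1·σ_1 + 4·σ_2 + 1·σ_3 = 6(Δ_2 - Δ_1) = 108
  1·σ_2 + 4·σ_3 + 1·σ_4 = 6(Δ_3 - Δ_2) = -126
Natural end conditions: σ_0 = σ_4 = 0.
Forward elimination and back-substitution give σ_0 = 0, σ_1 = -1179/28, σ_2 = 339/7, σ_3 = -1221/28, σ_4 = 0.

-43.6071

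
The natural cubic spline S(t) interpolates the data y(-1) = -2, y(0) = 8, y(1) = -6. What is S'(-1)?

Write M_i for S''(x_i). With h_i = 1, 1 and divided differences Δ_i = 10, -14, the continuity of S' gives the tridiagonal system
  1·M_0 + 4·M_1 + 1·M_2 = 6(Δ_1 - Δ_0) = -144
Natural end conditions: M_0 = M_2 = 0.
Hence M_0 = 0, M_1 = -36, M_2 = 0.
On [-1, 0], S'(t) = b_0 + 2c_0·(t + 1) + 3d_0·(t + 1)² with b_0 = Δ_0 - h_0(2M_0 + M_1)/6 = 16, c_0 = M_0/2 = 0, d_0 = (M_1 - M_0)/(6h_0) = -6. So S'(-1) = 16.

16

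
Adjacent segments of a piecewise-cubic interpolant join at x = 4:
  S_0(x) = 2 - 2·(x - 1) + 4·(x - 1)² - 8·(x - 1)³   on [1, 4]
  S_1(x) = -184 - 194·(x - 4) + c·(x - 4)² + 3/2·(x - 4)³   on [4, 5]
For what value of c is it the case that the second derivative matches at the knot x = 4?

S_0''(x) = 8 - 48·(x - 1), so S_0''(4) = -136. On the right, S_1''(4) = 2c, so c = -68.

-68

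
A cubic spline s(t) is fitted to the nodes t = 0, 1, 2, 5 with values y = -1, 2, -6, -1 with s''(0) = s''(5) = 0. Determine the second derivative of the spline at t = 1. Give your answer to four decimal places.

-18.9032

With M_i denoting the second derivative at x_i, h_i = 1, 1, 3, and Δ_i = (y_(i+1) − y_i)/h_i = 3, -8, 5/3:
  1·M_0 + 4·M_1 + 1·M_2 = 6(Δ_1 - Δ_0) = -66
  1·M_1 + 8·M_2 + 3·M_3 = 6(Δ_2 - Δ_1) = 58
Natural end conditions: M_0 = M_3 = 0.
Forward elimination and back-substitution give M_0 = 0, M_1 = -586/31, M_2 = 298/31, M_3 = 0.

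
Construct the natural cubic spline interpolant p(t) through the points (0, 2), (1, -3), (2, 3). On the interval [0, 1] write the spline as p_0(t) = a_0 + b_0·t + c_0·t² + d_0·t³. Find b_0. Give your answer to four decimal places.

-7.7500

Write M_i for p''(x_i). With h_i = 1, 1 and divided differences Δ_i = -5, 6, the continuity of p' gives the tridiagonal system
  1·M_0 + 4·M_1 + 1·M_2 = 6(Δ_1 - Δ_0) = 66
Natural end conditions: M_0 = M_2 = 0.
Hence M_0 = 0, M_1 = 33/2, M_2 = 0.
On [0, 1], with p_0(t) = a_0 + b_0·t + c_0·t² + d_0·t³: c_0 = M_0/2 = 0, d_0 = (M_1 - M_0)/(6h_0) = 11/4, b_0 = Δ_0 - h_0(2M_0 + M_1)/6 = -31/4.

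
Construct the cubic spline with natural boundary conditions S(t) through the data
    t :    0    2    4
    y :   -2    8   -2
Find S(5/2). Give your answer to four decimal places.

7.1406

Let m_i = S''(x_i). Step sizes h_i = 2, 2; slopes of the chords Δ_i = (y_(i+1) - y_i)/h_i = 5, -5.
  2·m_0 + 8·m_1 + 2·m_2 = 6(Δ_1 - Δ_0) = -60
Natural end conditions: m_0 = m_2 = 0.
Solving the tridiagonal system: m_0 = 0, m_1 = -15/2, m_2 = 0.
On [2, 4], S(t) = 8 + 0·(t - 2) - 15/4·(t - 2)² + 5/8·(t - 2)³.
With (t - 2) = 1/2: S(5/2) = 457/64.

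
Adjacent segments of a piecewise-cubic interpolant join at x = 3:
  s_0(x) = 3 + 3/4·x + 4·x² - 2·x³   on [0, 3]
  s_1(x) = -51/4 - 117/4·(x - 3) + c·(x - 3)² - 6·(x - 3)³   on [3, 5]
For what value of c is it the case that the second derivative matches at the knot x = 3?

-14

s_0''(x) = 8 - 12·x, so s_0''(3) = -28. On the right, s_1''(3) = 2c, so c = -14.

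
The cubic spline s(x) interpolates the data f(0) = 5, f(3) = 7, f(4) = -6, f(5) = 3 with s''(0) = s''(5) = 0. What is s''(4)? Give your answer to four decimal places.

36.7097

Write m_i for s''(x_i). With h_i = 3, 1, 1 and divided differences Δ_i = 2/3, -13, 9, the continuity of s' gives the tridiagonal system
  3·m_0 + 8·m_1 + 1·m_2 = 6(Δ_1 - Δ_0) = -82
  1·m_1 + 4·m_2 + 1·m_3 = 6(Δ_2 - Δ_1) = 132
Natural end conditions: m_0 = m_3 = 0.
Hence m_0 = 0, m_1 = -460/31, m_2 = 1138/31, m_3 = 0.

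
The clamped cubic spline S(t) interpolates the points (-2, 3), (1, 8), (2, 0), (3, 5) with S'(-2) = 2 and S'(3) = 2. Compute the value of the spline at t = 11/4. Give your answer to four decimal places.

3.9068

Let M_i = S''(x_i). Step sizes h_i = 3, 1, 1; slopes of the chords Δ_i = (y_(i+1) - y_i)/h_i = 5/3, -8, 5.
  3·M_0 + 8·M_1 + 1·M_2 = 6(Δ_1 - Δ_0) = -58
  1·M_1 + 4·M_2 + 1·M_3 = 6(Δ_2 - Δ_1) = 78
Clamped end conditions give two more equations: 2h_0·M_0 + h_0·M_1 = 6(Δ_0 - S'(-2)) = -2 and h_2·M_2 + 2h_2·M_3 = 6(S'(3) - Δ_2) = -18.
Hence M_0 = 544/87, M_1 = -382/29, M_2 = 830/29, M_3 = -676/29.
On [2, 3], S(t) = 0 - 19/29·(t - 2) + 415/29·(t - 2)² - 251/29·(t - 2)³.
With (t - 2) = 3/4: S(11/4) = 7251/1856.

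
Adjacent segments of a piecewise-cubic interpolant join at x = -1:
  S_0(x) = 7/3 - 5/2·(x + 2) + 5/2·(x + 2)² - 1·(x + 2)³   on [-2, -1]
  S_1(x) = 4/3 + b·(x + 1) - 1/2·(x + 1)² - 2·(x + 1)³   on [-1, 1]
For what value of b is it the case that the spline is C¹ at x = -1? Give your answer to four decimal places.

S_0'(x) = -5/2 + 5·(x + 2) - 3·(x + 2)², so S_0'(-1) = -1/2. On the right, S_1'(-1) = b, so b = -1/2.

-0.5000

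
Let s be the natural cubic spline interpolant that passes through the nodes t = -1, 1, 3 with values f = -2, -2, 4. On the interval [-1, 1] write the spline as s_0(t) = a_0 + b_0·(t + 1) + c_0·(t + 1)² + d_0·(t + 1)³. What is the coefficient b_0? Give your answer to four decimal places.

Let m_i = s''(x_i). Step sizes h_i = 2, 2; slopes of the chords Δ_i = (y_(i+1) - y_i)/h_i = 0, 3.
  2·m_0 + 8·m_1 + 2·m_2 = 6(Δ_1 - Δ_0) = 18
Natural end conditions: m_0 = m_2 = 0.
Hence m_0 = 0, m_1 = 9/4, m_2 = 0.
On [-1, 1], with s_0(t) = a_0 + b_0·(t + 1) + c_0·(t + 1)² + d_0·(t + 1)³: c_0 = m_0/2 = 0, d_0 = (m_1 - m_0)/(6h_0) = 3/16, b_0 = Δ_0 - h_0(2m_0 + m_1)/6 = -3/4.

-0.7500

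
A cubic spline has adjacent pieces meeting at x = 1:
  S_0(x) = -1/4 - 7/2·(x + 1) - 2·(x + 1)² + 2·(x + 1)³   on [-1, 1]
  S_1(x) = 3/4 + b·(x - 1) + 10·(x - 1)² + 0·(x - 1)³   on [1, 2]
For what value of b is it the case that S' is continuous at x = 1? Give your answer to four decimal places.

12.5000

S_0'(x) = -7/2 - 4·(x + 1) + 6·(x + 1)², so S_0'(1) = 25/2. On the right, S_1'(1) = b, so b = 25/2.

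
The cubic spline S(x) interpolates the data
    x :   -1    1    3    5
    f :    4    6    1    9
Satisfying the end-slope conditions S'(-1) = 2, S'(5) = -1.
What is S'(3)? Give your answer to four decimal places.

1.9000

Let m_i = S''(x_i). Step sizes h_i = 2, 2, 2; slopes of the chords Δ_i = (y_(i+1) - y_i)/h_i = 1, -5/2, 4.
  2·m_0 + 8·m_1 + 2·m_2 = 6(Δ_1 - Δ_0) = -21
  2·m_1 + 8·m_2 + 2·m_3 = 6(Δ_2 - Δ_1) = 39
Clamped end conditions give two more equations: 2h_0·m_0 + h_0·m_1 = 6(Δ_0 - S'(-1)) = -6 and h_2·m_2 + 2h_2·m_3 = 6(S'(5) - Δ_2) = -30.
Forward elimination and back-substitution give m_0 = 11/10, m_1 = -26/5, m_2 = 46/5, m_3 = -121/10.
On [3, 5], S'(x) = b_2 + 2c_2·(x - 3) + 3d_2·(x - 3)² with b_2 = Δ_2 - h_2(2m_2 + m_3)/6 = 19/10, c_2 = m_2/2 = 23/5, d_2 = (m_3 - m_2)/(6h_2) = -71/40. So S'(3) = 19/10.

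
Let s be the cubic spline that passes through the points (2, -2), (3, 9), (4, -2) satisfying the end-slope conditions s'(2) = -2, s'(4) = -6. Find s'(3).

2

Put σ_i = s'' at the i-th knot. Here h = (1, 1) and Δ = (11, -11), so the interior equations h_(i-1)·σ_(i-1) + 2(h_(i-1)+h_i)·σ_i + h_i·σ_(i+1) = 6(Δ_i − Δ_(i-1)) read
  1·σ_0 + 4·σ_1 + 1·σ_2 = 6(Δ_1 - Δ_0) = -132
Clamped end conditions give two more equations: 2h_0·σ_0 + h_0·σ_1 = 6(Δ_0 - s'(2)) = 78 and h_1·σ_1 + 2h_1·σ_2 = 6(s'(4) - Δ_1) = 30.
Solving the tridiagonal system: σ_0 = 70, σ_1 = -62, σ_2 = 46.
On [3, 4], s'(x) = b_1 + 2c_1·(x - 3) + 3d_1·(x - 3)² with b_1 = Δ_1 - h_1(2σ_1 + σ_2)/6 = 2, c_1 = σ_1/2 = -31, d_1 = (σ_2 - σ_1)/(6h_1) = 18. So s'(3) = 2.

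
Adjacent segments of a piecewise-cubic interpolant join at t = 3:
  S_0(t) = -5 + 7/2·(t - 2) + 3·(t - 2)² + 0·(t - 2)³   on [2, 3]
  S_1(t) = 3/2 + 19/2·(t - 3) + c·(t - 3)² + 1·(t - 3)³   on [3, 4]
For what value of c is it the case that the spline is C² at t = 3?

3

S_0''(t) = 6 + 0·(t - 2), so S_0''(3) = 6. On the right, S_1''(3) = 2c, so c = 3.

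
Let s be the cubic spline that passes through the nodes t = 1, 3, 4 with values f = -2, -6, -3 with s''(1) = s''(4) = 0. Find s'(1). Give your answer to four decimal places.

With σ_i denoting the second derivative at x_i, h_i = 2, 1, and Δ_i = (y_(i+1) − y_i)/h_i = -2, 3:
  2·σ_0 + 6·σ_1 + 1·σ_2 = 6(Δ_1 - Δ_0) = 30
Natural end conditions: σ_0 = σ_2 = 0.
Solving: σ_0 = 0, σ_1 = 5, σ_2 = 0.
On [1, 3], s'(t) = b_0 + 2c_0·(t - 1) + 3d_0·(t - 1)² with b_0 = Δ_0 - h_0(2σ_0 + σ_1)/6 = -11/3, c_0 = σ_0/2 = 0, d_0 = (σ_1 - σ_0)/(6h_0) = 5/12. So s'(1) = -11/3.

-3.6667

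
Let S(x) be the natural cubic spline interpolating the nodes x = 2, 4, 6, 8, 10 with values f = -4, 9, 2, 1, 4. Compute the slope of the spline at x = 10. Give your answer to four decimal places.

1.6429

With M_i denoting the second derivative at x_i, h_i = 2, 2, 2, 2, and Δ_i = (y_(i+1) − y_i)/h_i = 13/2, -7/2, -1/2, 3/2:
  2·M_0 + 8·M_1 + 2·M_2 = 6(Δ_1 - Δ_0) = -60
  2·M_1 + 8·M_2 + 2·M_3 = 6(Δ_2 - Δ_1) = 18
  2·M_2 + 8·M_3 + 2·M_4 = 6(Δ_3 - Δ_2) = 12
Natural end conditions: M_0 = M_4 = 0.
Hence M_0 = 0, M_1 = -60/7, M_2 = 30/7, M_3 = 3/7, M_4 = 0.
On [8, 10], S'(x) = b_3 + 2c_3·(x - 8) + 3d_3·(x - 8)² with b_3 = Δ_3 - h_3(2M_3 + M_4)/6 = 17/14, c_3 = M_3/2 = 3/14, d_3 = (M_4 - M_3)/(6h_3) = -1/28. So S'(10) = 23/14.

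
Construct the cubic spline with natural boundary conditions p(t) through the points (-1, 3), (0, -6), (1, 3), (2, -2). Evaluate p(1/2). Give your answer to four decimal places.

-1.8000

Let M_i = p''(x_i). Step sizes h_i = 1, 1, 1; slopes of the chords Δ_i = (y_(i+1) - y_i)/h_i = -9, 9, -5.
  1·M_0 + 4·M_1 + 1·M_2 = 6(Δ_1 - Δ_0) = 108
  1·M_1 + 4·M_2 + 1·M_3 = 6(Δ_2 - Δ_1) = -84
Natural end conditions: M_0 = M_3 = 0.
Forward elimination and back-substitution give M_0 = 0, M_1 = 172/5, M_2 = -148/5, M_3 = 0.
On [0, 1], p(t) = -6 + 37/15·t + 86/5·t² - 32/3·t³.
With t = 1/2: p(1/2) = -9/5.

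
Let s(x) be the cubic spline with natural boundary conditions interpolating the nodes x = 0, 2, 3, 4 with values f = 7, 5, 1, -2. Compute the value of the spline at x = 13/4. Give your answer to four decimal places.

0.1216

Write M_i for s''(x_i). With h_i = 2, 1, 1 and divided differences Δ_i = -1, -4, -3, the continuity of s' gives the tridiagonal system
  2·M_0 + 6·M_1 + 1·M_2 = 6(Δ_1 - Δ_0) = -18
  1·M_1 + 4·M_2 + 1·M_3 = 6(Δ_2 - Δ_1) = 6
Natural end conditions: M_0 = M_3 = 0.
Forward elimination and back-substitution give M_0 = 0, M_1 = -78/23, M_2 = 54/23, M_3 = 0.
On [3, 4], s(x) = 1 - 87/23·(x - 3) + 27/23·(x - 3)² - 9/23·(x - 3)³.
With (x - 3) = 1/4: s(13/4) = 179/1472.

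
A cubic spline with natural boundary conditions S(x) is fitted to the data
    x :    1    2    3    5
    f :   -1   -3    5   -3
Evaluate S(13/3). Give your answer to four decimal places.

2.6554

Write m_i for S''(x_i). With h_i = 1, 1, 2 and divided differences Δ_i = -2, 8, -4, the continuity of S' gives the tridiagonal system
  1·m_0 + 4·m_1 + 1·m_2 = 6(Δ_1 - Δ_0) = 60
  1·m_1 + 6·m_2 + 2·m_3 = 6(Δ_2 - Δ_1) = -72
Natural end conditions: m_0 = m_3 = 0.
Solving: m_0 = 0, m_1 = 432/23, m_2 = -348/23, m_3 = 0.
On [3, 5], S(x) = 5 + 140/23·(x - 3) - 174/23·(x - 3)² + 29/23·(x - 3)³.
With (x - 3) = 4/3: S(13/3) = 1649/621.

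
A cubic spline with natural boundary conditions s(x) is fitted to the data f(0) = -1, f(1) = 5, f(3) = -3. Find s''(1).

Let m_i = s''(x_i). Step sizes h_i = 1, 2; slopes of the chords Δ_i = (y_(i+1) - y_i)/h_i = 6, -4.
  1·m_0 + 6·m_1 + 2·m_2 = 6(Δ_1 - Δ_0) = -60
Natural end conditions: m_0 = m_2 = 0.
Solving the tridiagonal system: m_0 = 0, m_1 = -10, m_2 = 0.

-10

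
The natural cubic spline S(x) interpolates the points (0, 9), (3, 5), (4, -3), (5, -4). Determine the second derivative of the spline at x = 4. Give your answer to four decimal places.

12.1290

Let σ_i = S''(x_i). Step sizes h_i = 3, 1, 1; slopes of the chords Δ_i = (y_(i+1) - y_i)/h_i = -4/3, -8, -1.
  3·σ_0 + 8·σ_1 + 1·σ_2 = 6(Δ_1 - Δ_0) = -40
  1·σ_1 + 4·σ_2 + 1·σ_3 = 6(Δ_2 - Δ_1) = 42
Natural end conditions: σ_0 = σ_3 = 0.
Solving the tridiagonal system: σ_0 = 0, σ_1 = -202/31, σ_2 = 376/31, σ_3 = 0.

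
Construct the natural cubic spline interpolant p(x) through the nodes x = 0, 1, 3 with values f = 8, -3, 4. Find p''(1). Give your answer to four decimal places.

With M_i denoting the second derivative at x_i, h_i = 1, 2, and Δ_i = (y_(i+1) − y_i)/h_i = -11, 7/2:
  1·M_0 + 6·M_1 + 2·M_2 = 6(Δ_1 - Δ_0) = 87
Natural end conditions: M_0 = M_2 = 0.
Solving: M_0 = 0, M_1 = 29/2, M_2 = 0.

14.5000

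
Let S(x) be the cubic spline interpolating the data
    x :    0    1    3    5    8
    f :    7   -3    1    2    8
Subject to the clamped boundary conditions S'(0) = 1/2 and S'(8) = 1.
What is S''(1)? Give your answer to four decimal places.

21.4623

Write σ_i for S''(x_i). With h_i = 1, 2, 2, 3 and divided differences Δ_i = -10, 2, 1/2, 2, the continuity of S' gives the tridiagonal system
  1·σ_0 + 6·σ_1 + 2·σ_2 = 6(Δ_1 - Δ_0) = 72
  2·σ_1 + 8·σ_2 + 2·σ_3 = 6(Δ_2 - Δ_1) = -9
  2·σ_2 + 10·σ_3 + 3·σ_4 = 6(Δ_3 - Δ_2) = 9
Clamped end conditions give two more equations: 2h_0·σ_0 + h_0·σ_1 = 6(Δ_0 - S'(0)) = -63 and h_3·σ_3 + 2h_3·σ_4 = 6(S'(8) - Δ_3) = -6.
Hence σ_0 = -8953/212, σ_1 = 2275/106, σ_2 = -3083/424, σ_3 = 331/106, σ_4 = -543/212.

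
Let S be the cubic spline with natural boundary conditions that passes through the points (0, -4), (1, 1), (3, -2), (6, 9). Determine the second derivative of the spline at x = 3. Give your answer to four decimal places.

With m_i denoting the second derivative at x_i, h_i = 1, 2, 3, and Δ_i = (y_(i+1) − y_i)/h_i = 5, -3/2, 11/3:
  1·m_0 + 6·m_1 + 2·m_2 = 6(Δ_1 - Δ_0) = -39
  2·m_1 + 10·m_2 + 3·m_3 = 6(Δ_2 - Δ_1) = 31
Natural end conditions: m_0 = m_3 = 0.
Hence m_0 = 0, m_1 = -113/14, m_2 = 33/7, m_3 = 0.

4.7143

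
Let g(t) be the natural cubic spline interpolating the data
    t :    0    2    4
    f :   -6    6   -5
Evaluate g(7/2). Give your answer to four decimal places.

-0.9023

Put σ_i = g'' at the i-th knot. Here h = (2, 2) and Δ = (6, -11/2), so the interior equations h_(i-1)·σ_(i-1) + 2(h_(i-1)+h_i)·σ_i + h_i·σ_(i+1) = 6(Δ_i − Δ_(i-1)) read
  2·σ_0 + 8·σ_1 + 2·σ_2 = 6(Δ_1 - Δ_0) = -69
Natural end conditions: σ_0 = σ_2 = 0.
Solving: σ_0 = 0, σ_1 = -69/8, σ_2 = 0.
On [2, 4], g(t) = 6 + 1/4·(t - 2) - 69/16·(t - 2)² + 23/32·(t - 2)³.
With (t - 2) = 3/2: g(7/2) = -231/256.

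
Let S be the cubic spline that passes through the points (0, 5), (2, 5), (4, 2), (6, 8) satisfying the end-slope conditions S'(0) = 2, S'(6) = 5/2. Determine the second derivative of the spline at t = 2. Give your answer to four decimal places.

-1.7333

With m_i denoting the second derivative at x_i, h_i = 2, 2, 2, and Δ_i = (y_(i+1) − y_i)/h_i = 0, -3/2, 3:
  2·m_0 + 8·m_1 + 2·m_2 = 6(Δ_1 - Δ_0) = -9
  2·m_1 + 8·m_2 + 2·m_3 = 6(Δ_2 - Δ_1) = 27
Clamped end conditions give two more equations: 2h_0·m_0 + h_0·m_1 = 6(Δ_0 - S'(0)) = -12 and h_2·m_2 + 2h_2·m_3 = 6(S'(6) - Δ_2) = -3.
Forward elimination and back-substitution give m_0 = -32/15, m_1 = -26/15, m_2 = 137/30, m_3 = -91/30.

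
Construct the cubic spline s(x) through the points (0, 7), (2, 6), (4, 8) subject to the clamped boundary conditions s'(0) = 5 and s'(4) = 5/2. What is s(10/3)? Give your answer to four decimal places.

With M_i denoting the second derivative at x_i, h_i = 2, 2, and Δ_i = (y_(i+1) − y_i)/h_i = -1/2, 1:
  2·M_0 + 8·M_1 + 2·M_2 = 6(Δ_1 - Δ_0) = 9
Clamped end conditions give two more equations: 2h_0·M_0 + h_0·M_1 = 6(Δ_0 - s'(0)) = -33 and h_1·M_1 + 2h_1·M_2 = 6(s'(4) - Δ_1) = 9.
Solving: M_0 = -10, M_1 = 7/2, M_2 = 1/2.
On [2, 4], s(x) = 6 - 3/2·(x - 2) + 7/4·(x - 2)² - 1/4·(x - 2)³.
With (x - 2) = 4/3: s(10/3) = 176/27.

6.5185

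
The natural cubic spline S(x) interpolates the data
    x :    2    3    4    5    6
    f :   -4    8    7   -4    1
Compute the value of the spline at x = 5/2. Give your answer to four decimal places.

Let M_i = S''(x_i). Step sizes h_i = 1, 1, 1, 1; slopes of the chords Δ_i = (y_(i+1) - y_i)/h_i = 12, -1, -11, 5.
  1·M_0 + 4·M_1 + 1·M_2 = 6(Δ_1 - Δ_0) = -78
  1·M_1 + 4·M_2 + 1·M_3 = 6(Δ_2 - Δ_1) = -60
  1·M_2 + 4·M_3 + 1·M_4 = 6(Δ_3 - Δ_2) = 96
Natural end conditions: M_0 = M_4 = 0.
Hence M_0 = 0, M_1 = -417/28, M_2 = -129/7, M_3 = 801/28, M_4 = 0.
On [2, 3], S(x) = -4 + 811/56·(x - 2) + 0·(x - 2)² - 139/56·(x - 2)³.
With (x - 2) = 1/2: S(5/2) = 1313/448.

2.9308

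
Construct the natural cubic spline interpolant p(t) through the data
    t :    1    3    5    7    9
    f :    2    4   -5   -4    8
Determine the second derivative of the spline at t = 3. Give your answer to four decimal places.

-5.1964

Put M_i = p'' at the i-th knot. Here h = (2, 2, 2, 2) and Δ = (1, -9/2, 1/2, 6), so the interior equations h_(i-1)·M_(i-1) + 2(h_(i-1)+h_i)·M_i + h_i·M_(i+1) = 6(Δ_i − Δ_(i-1)) read
  2·M_0 + 8·M_1 + 2·M_2 = 6(Δ_1 - Δ_0) = -33
  2·M_1 + 8·M_2 + 2·M_3 = 6(Δ_2 - Δ_1) = 30
  2·M_2 + 8·M_3 + 2·M_4 = 6(Δ_3 - Δ_2) = 33
Natural end conditions: M_0 = M_4 = 0.
Solving the tridiagonal system: M_0 = 0, M_1 = -291/56, M_2 = 30/7, M_3 = 171/56, M_4 = 0.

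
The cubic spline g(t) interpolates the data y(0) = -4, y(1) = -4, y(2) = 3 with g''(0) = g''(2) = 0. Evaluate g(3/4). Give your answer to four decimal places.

-4.5742

Put M_i = g'' at the i-th knot. Here h = (1, 1) and Δ = (0, 7), so the interior equations h_(i-1)·M_(i-1) + 2(h_(i-1)+h_i)·M_i + h_i·M_(i+1) = 6(Δ_i − Δ_(i-1)) read
  1·M_0 + 4·M_1 + 1·M_2 = 6(Δ_1 - Δ_0) = 42
Natural end conditions: M_0 = M_2 = 0.
Solving the tridiagonal system: M_0 = 0, M_1 = 21/2, M_2 = 0.
On [0, 1], g(t) = -4 - 7/4·t + 0·t² + 7/4·t³.
With t = 3/4: g(3/4) = -1171/256.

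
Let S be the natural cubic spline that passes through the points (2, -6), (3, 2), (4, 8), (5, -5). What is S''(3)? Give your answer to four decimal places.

4.4000

With m_i denoting the second derivative at x_i, h_i = 1, 1, 1, and Δ_i = (y_(i+1) − y_i)/h_i = 8, 6, -13:
  1·m_0 + 4·m_1 + 1·m_2 = 6(Δ_1 - Δ_0) = -12
  1·m_1 + 4·m_2 + 1·m_3 = 6(Δ_2 - Δ_1) = -114
Natural end conditions: m_0 = m_3 = 0.
Solving the tridiagonal system: m_0 = 0, m_1 = 22/5, m_2 = -148/5, m_3 = 0.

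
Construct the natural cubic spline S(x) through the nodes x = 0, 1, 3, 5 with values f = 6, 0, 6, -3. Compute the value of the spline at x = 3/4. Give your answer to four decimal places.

0.8512

With M_i denoting the second derivative at x_i, h_i = 1, 2, 2, and Δ_i = (y_(i+1) − y_i)/h_i = -6, 3, -9/2:
  1·M_0 + 6·M_1 + 2·M_2 = 6(Δ_1 - Δ_0) = 54
  2·M_1 + 8·M_2 + 2·M_3 = 6(Δ_2 - Δ_1) = -45
Natural end conditions: M_0 = M_3 = 0.
Solving: M_0 = 0, M_1 = 261/22, M_2 = -189/22, M_3 = 0.
On [0, 1], S(x) = 6 - 351/44·x + 0·x² + 87/44·x³.
With x = 3/4: S(3/4) = 2397/2816.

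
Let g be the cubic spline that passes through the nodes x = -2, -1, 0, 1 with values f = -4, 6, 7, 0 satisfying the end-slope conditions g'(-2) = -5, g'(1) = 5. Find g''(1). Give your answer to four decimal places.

Write m_i for g''(x_i). With h_i = 1, 1, 1 and divided differences Δ_i = 10, 1, -7, the continuity of g' gives the tridiagonal system
  1·m_0 + 4·m_1 + 1·m_2 = 6(Δ_1 - Δ_0) = -54
  1·m_1 + 4·m_2 + 1·m_3 = 6(Δ_2 - Δ_1) = -48
Clamped end conditions give two more equations: 2h_0·m_0 + h_0·m_1 = 6(Δ_0 - g'(-2)) = 90 and h_2·m_2 + 2h_2·m_3 = 6(g'(1) - Δ_2) = 72.
Solving the tridiagonal system: m_0 = 170/3, m_1 = -70/3, m_2 = -52/3, m_3 = 134/3.

44.6667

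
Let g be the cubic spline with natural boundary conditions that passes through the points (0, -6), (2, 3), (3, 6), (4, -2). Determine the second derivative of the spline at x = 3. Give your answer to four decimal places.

Write σ_i for g''(x_i). With h_i = 2, 1, 1 and divided differences Δ_i = 9/2, 3, -8, the continuity of g' gives the tridiagonal system
  2·σ_0 + 6·σ_1 + 1·σ_2 = 6(Δ_1 - Δ_0) = -9
  1·σ_1 + 4·σ_2 + 1·σ_3 = 6(Δ_2 - Δ_1) = -66
Natural end conditions: σ_0 = σ_3 = 0.
Forward elimination and back-substitution give σ_0 = 0, σ_1 = 30/23, σ_2 = -387/23, σ_3 = 0.

-16.8261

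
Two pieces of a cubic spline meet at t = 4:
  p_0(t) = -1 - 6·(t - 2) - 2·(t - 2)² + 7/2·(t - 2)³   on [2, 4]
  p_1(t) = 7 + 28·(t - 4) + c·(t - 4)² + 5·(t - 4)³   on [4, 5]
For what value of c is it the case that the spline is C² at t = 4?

p_0''(t) = -4 + 21·(t - 2), so p_0''(4) = 38. On the right, p_1''(4) = 2c, so c = 19.

19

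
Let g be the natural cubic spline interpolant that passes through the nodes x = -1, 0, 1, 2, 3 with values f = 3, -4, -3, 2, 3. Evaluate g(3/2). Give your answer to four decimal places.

Let m_i = g''(x_i). Step sizes h_i = 1, 1, 1, 1; slopes of the chords Δ_i = (y_(i+1) - y_i)/h_i = -7, 1, 5, 1.
  1·m_0 + 4·m_1 + 1·m_2 = 6(Δ_1 - Δ_0) = 48
  1·m_1 + 4·m_2 + 1·m_3 = 6(Δ_2 - Δ_1) = 24
  1·m_2 + 4·m_3 + 1·m_4 = 6(Δ_3 - Δ_2) = -24
Natural end conditions: m_0 = m_4 = 0.
Solving: m_0 = 0, m_1 = 75/7, m_2 = 36/7, m_3 = -51/7, m_4 = 0.
On [1, 2], g(x) = -3 + 9/2·(x - 1) + 18/7·(x - 1)² - 29/14·(x - 1)³.
With (x - 1) = 1/2: g(3/2) = -41/112.

-0.3661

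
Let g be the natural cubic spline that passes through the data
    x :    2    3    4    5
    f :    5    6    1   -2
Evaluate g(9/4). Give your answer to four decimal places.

Write M_i for g''(x_i). With h_i = 1, 1, 1 and divided differences Δ_i = 1, -5, -3, the continuity of g' gives the tridiagonal system
  1·M_0 + 4·M_1 + 1·M_2 = 6(Δ_1 - Δ_0) = -36
  1·M_1 + 4·M_2 + 1·M_3 = 6(Δ_2 - Δ_1) = 12
Natural end conditions: M_0 = M_3 = 0.
Hence M_0 = 0, M_1 = -52/5, M_2 = 28/5, M_3 = 0.
On [2, 3], g(x) = 5 + 41/15·(x - 2) + 0·(x - 2)² - 26/15·(x - 2)³.
With (x - 2) = 1/4: g(9/4) = 181/32.

5.6563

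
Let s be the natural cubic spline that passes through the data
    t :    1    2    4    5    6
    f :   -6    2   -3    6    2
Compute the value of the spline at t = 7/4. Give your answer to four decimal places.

0.9669

Write M_i for s''(x_i). With h_i = 1, 2, 1, 1 and divided differences Δ_i = 8, -5/2, 9, -4, the continuity of s' gives the tridiagonal system
  1·M_0 + 6·M_1 + 2·M_2 = 6(Δ_1 - Δ_0) = -63
  2·M_1 + 6·M_2 + 1·M_3 = 6(Δ_2 - Δ_1) = 69
  1·M_2 + 4·M_3 + 1·M_4 = 6(Δ_3 - Δ_2) = -78
Natural end conditions: M_0 = M_4 = 0.
Hence M_0 = 0, M_1 = -2157/122, M_2 = 1314/61, M_3 = -1518/61, M_4 = 0.
On [1, 2], s(t) = -6 + 2671/244·(t - 1) + 0·(t - 1)² - 719/244·(t - 1)³.
With (t - 1) = 3/4: s(7/4) = 15099/15616.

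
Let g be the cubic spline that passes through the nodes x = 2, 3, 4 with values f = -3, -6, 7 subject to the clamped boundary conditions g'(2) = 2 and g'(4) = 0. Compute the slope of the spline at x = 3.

7

Put M_i = g'' at the i-th knot. Here h = (1, 1) and Δ = (-3, 13), so the interior equations h_(i-1)·M_(i-1) + 2(h_(i-1)+h_i)·M_i + h_i·M_(i+1) = 6(Δ_i − Δ_(i-1)) read
  1·M_0 + 4·M_1 + 1·M_2 = 6(Δ_1 - Δ_0) = 96
Clamped end conditions give two more equations: 2h_0·M_0 + h_0·M_1 = 6(Δ_0 - g'(2)) = -30 and h_1·M_1 + 2h_1·M_2 = 6(g'(4) - Δ_1) = -78.
Hence M_0 = -40, M_1 = 50, M_2 = -64.
On [3, 4], g'(x) = b_1 + 2c_1·(x - 3) + 3d_1·(x - 3)² with b_1 = Δ_1 - h_1(2M_1 + M_2)/6 = 7, c_1 = M_1/2 = 25, d_1 = (M_2 - M_1)/(6h_1) = -19. So g'(3) = 7.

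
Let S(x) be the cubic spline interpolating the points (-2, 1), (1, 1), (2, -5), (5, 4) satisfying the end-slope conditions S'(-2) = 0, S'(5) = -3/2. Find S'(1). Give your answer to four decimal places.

Let M_i = S''(x_i). Step sizes h_i = 3, 1, 3; slopes of the chords Δ_i = (y_(i+1) - y_i)/h_i = 0, -6, 3.
  3·M_0 + 8·M_1 + 1·M_2 = 6(Δ_1 - Δ_0) = -36
  1·M_1 + 8·M_2 + 3·M_3 = 6(Δ_2 - Δ_1) = 54
Clamped end conditions give two more equations: 2h_0·M_0 + h_0·M_1 = 6(Δ_0 - S'(-2)) = 0 and h_2·M_2 + 2h_2·M_3 = 6(S'(5) - Δ_2) = -27.
Hence M_0 = 201/55, M_1 = -402/55, M_2 = 633/55, M_3 = -564/55.
On [1, 2], S'(x) = b_1 + 2c_1·(x - 1) + 3d_1·(x - 1)² with b_1 = Δ_1 - h_1(2M_1 + M_2)/6 = -603/110, c_1 = M_1/2 = -201/55, d_1 = (M_2 - M_1)/(6h_1) = 69/22. So S'(1) = -603/110.

-5.4818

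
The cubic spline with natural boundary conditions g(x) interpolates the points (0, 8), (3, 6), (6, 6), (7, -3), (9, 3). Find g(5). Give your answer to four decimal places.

Put M_i = g'' at the i-th knot. Here h = (3, 3, 1, 2) and Δ = (-2/3, 0, -9, 3), so the interior equations h_(i-1)·M_(i-1) + 2(h_(i-1)+h_i)·M_i + h_i·M_(i+1) = 6(Δ_i − Δ_(i-1)) read
  3·M_0 + 12·M_1 + 3·M_2 = 6(Δ_1 - Δ_0) = 4
  3·M_1 + 8·M_2 + 1·M_3 = 6(Δ_2 - Δ_1) = -54
  1·M_2 + 6·M_3 + 2·M_4 = 6(Δ_3 - Δ_2) = 72
Natural end conditions: M_0 = M_4 = 0.
Solving: M_0 = 0, M_1 = 688/255, M_2 = -804/85, M_3 = 1154/85, M_4 = 0.
On [3, 6], g(x) = 6 + 518/255·(x - 3) + 344/255·(x - 3)² - 310/459·(x - 3)³.
With (x - 3) = 2: g(5) = 23078/2295.

10.0558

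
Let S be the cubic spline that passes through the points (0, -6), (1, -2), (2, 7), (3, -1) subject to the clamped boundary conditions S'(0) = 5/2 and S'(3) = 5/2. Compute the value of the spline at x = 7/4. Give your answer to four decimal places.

6.3719

Let σ_i = S''(x_i). Step sizes h_i = 1, 1, 1; slopes of the chords Δ_i = (y_(i+1) - y_i)/h_i = 4, 9, -8.
  1·σ_0 + 4·σ_1 + 1·σ_2 = 6(Δ_1 - Δ_0) = 30
  1·σ_1 + 4·σ_2 + 1·σ_3 = 6(Δ_2 - Δ_1) = -102
Clamped end conditions give two more equations: 2h_0·σ_0 + h_0·σ_1 = 6(Δ_0 - S'(0)) = 9 and h_2·σ_2 + 2h_2·σ_3 = 6(S'(3) - Δ_2) = 63.
Solving the tridiagonal system: σ_0 = -27/5, σ_1 = 99/5, σ_2 = -219/5, σ_3 = 267/5.
On [1, 2], S(x) = -2 + 97/10·(x - 1) + 99/10·(x - 1)² - 53/5·(x - 1)³.
With (x - 1) = 3/4: S(7/4) = 2039/320.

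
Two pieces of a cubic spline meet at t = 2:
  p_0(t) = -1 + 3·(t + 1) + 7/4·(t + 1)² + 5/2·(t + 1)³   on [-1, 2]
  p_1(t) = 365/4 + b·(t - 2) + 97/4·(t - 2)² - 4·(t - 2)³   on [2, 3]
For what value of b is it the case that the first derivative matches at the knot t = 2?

81

p_0'(t) = 3 + 7/2·(t + 1) + 15/2·(t + 1)², so p_0'(2) = 81. On the right, p_1'(2) = b, so b = 81.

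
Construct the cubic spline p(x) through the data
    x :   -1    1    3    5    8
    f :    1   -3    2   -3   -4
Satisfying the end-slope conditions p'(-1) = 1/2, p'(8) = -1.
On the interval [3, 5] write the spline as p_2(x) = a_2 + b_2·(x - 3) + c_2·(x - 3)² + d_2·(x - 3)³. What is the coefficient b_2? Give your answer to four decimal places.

0.5797

Let m_i = p''(x_i). Step sizes h_i = 2, 2, 2, 3; slopes of the chords Δ_i = (y_(i+1) - y_i)/h_i = -2, 5/2, -5/2, -1/3.
  2·m_0 + 8·m_1 + 2·m_2 = 6(Δ_1 - Δ_0) = 27
  2·m_1 + 8·m_2 + 2·m_3 = 6(Δ_2 - Δ_1) = -30
  2·m_2 + 10·m_3 + 3·m_4 = 6(Δ_3 - Δ_2) = 13
Clamped end conditions give two more equations: 2h_0·m_0 + h_0·m_1 = 6(Δ_0 - p'(-1)) = -15 and h_3·m_3 + 2h_3·m_4 = 6(p'(8) - Δ_3) = -4.
Solving: m_0 = -1961/276, m_1 = 463/69, m_2 = -1721/276, m_3 = 223/69, m_4 = -105/46.
On [3, 5], with p_2(x) = a_2 + b_2·(x - 3) + c_2·(x - 3)² + d_2·(x - 3)³: c_2 = m_2/2 = -1721/552, d_2 = (m_3 - m_2)/(6h_2) = 871/1104, b_2 = Δ_2 - h_2(2m_2 + m_3)/6 = 40/69.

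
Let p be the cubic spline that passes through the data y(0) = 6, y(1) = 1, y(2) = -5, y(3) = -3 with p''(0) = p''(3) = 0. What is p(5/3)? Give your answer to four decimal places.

-3.5778

Let m_i = p''(x_i). Step sizes h_i = 1, 1, 1; slopes of the chords Δ_i = (y_(i+1) - y_i)/h_i = -5, -6, 2.
  1·m_0 + 4·m_1 + 1·m_2 = 6(Δ_1 - Δ_0) = -6
  1·m_1 + 4·m_2 + 1·m_3 = 6(Δ_2 - Δ_1) = 48
Natural end conditions: m_0 = m_3 = 0.
Hence m_0 = 0, m_1 = -24/5, m_2 = 66/5, m_3 = 0.
On [1, 2], p(x) = 1 - 33/5·(x - 1) - 12/5·(x - 1)² + 3·(x - 1)³.
With (x - 1) = 2/3: p(5/3) = -161/45.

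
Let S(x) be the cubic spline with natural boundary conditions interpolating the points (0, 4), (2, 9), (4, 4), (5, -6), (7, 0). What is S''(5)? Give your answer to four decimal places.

Write m_i for S''(x_i). With h_i = 2, 2, 1, 2 and divided differences Δ_i = 5/2, -5/2, -10, 3, the continuity of S' gives the tridiagonal system
  2·m_0 + 8·m_1 + 2·m_2 = 6(Δ_1 - Δ_0) = -30
  2·m_1 + 6·m_2 + 1·m_3 = 6(Δ_2 - Δ_1) = -45
  1·m_2 + 6·m_3 + 2·m_4 = 6(Δ_3 - Δ_2) = 78
Natural end conditions: m_0 = m_4 = 0.
Forward elimination and back-substitution give m_0 = 0, m_1 = -177/128, m_2 = -303/32, m_3 = 933/64, m_4 = 0.

14.5781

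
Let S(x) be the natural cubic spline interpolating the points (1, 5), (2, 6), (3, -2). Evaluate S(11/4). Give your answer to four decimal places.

Put σ_i = S'' at the i-th knot. Here h = (1, 1) and Δ = (1, -8), so the interior equations h_(i-1)·σ_(i-1) + 2(h_(i-1)+h_i)·σ_i + h_i·σ_(i+1) = 6(Δ_i − Δ_(i-1)) read
  1·σ_0 + 4·σ_1 + 1·σ_2 = 6(Δ_1 - Δ_0) = -54
Natural end conditions: σ_0 = σ_2 = 0.
Hence σ_0 = 0, σ_1 = -27/2, σ_2 = 0.
On [2, 3], S(x) = 6 - 7/2·(x - 2) - 27/4·(x - 2)² + 9/4·(x - 2)³.
With (x - 2) = 3/4: S(11/4) = 135/256.

0.5273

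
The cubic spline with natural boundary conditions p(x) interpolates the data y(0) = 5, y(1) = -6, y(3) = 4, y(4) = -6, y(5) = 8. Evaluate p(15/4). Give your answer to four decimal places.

-4.6796

With σ_i denoting the second derivative at x_i, h_i = 1, 2, 1, 1, and Δ_i = (y_(i+1) − y_i)/h_i = -11, 5, -10, 14:
  1·σ_0 + 6·σ_1 + 2·σ_2 = 6(Δ_1 - Δ_0) = 96
  2·σ_1 + 6·σ_2 + 1·σ_3 = 6(Δ_2 - Δ_1) = -90
  1·σ_2 + 4·σ_3 + 1·σ_4 = 6(Δ_3 - Δ_2) = 144
Natural end conditions: σ_0 = σ_4 = 0.
Solving: σ_0 = 0, σ_1 = 1608/61, σ_2 = -1896/61, σ_3 = 2670/61, σ_4 = 0.
On [3, 4], p(x) = 4 - 423/61·(x - 3) - 948/61·(x - 3)² + 761/61·(x - 3)³.
With (x - 3) = 3/4: p(15/4) = -18269/3904.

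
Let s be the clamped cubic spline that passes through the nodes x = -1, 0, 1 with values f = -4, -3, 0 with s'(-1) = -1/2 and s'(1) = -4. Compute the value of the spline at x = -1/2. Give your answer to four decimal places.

-4.0781

Write M_i for s''(x_i). With h_i = 1, 1 and divided differences Δ_i = 1, 3, the continuity of s' gives the tridiagonal system
  1·M_0 + 4·M_1 + 1·M_2 = 6(Δ_1 - Δ_0) = 12
Clamped end conditions give two more equations: 2h_0·M_0 + h_0·M_1 = 6(Δ_0 - s'(-1)) = 9 and h_1·M_1 + 2h_1·M_2 = 6(s'(1) - Δ_1) = -42.
Hence M_0 = -1/4, M_1 = 19/2, M_2 = -103/4.
On [-1, 0], s(x) = -4 - 1/2·(x + 1) - 1/8·(x + 1)² + 13/8·(x + 1)³.
With (x + 1) = 1/2: s(-1/2) = -261/64.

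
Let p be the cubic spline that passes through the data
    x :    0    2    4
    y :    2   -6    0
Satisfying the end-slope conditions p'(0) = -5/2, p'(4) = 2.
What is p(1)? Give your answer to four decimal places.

Write m_i for p''(x_i). With h_i = 2, 2 and divided differences Δ_i = -4, 3, the continuity of p' gives the tridiagonal system
  2·m_0 + 8·m_1 + 2·m_2 = 6(Δ_1 - Δ_0) = 42
Clamped end conditions give two more equations: 2h_0·m_0 + h_0·m_1 = 6(Δ_0 - p'(0)) = -9 and h_1·m_1 + 2h_1·m_2 = 6(p'(4) - Δ_1) = -6.
Forward elimination and back-substitution give m_0 = -51/8, m_1 = 33/4, m_2 = -45/8.
On [0, 2], p(x) = 2 - 5/2·x - 51/16·x² + 39/32·x³.
With x = 1: p(1) = -79/32.

-2.4688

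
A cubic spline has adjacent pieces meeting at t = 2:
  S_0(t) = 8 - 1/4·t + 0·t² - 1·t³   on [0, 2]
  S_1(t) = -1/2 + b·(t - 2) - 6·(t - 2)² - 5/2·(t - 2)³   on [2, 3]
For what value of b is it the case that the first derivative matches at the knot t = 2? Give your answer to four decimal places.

S_0'(t) = -1/4 + 0·t - 3·t², so S_0'(2) = -49/4. On the right, S_1'(2) = b, so b = -49/4.

-12.2500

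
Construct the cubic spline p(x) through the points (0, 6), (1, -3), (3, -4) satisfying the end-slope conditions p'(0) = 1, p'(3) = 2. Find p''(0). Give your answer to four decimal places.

Let M_i = p''(x_i). Step sizes h_i = 1, 2; slopes of the chords Δ_i = (y_(i+1) - y_i)/h_i = -9, -1/2.
  1·M_0 + 6·M_1 + 2·M_2 = 6(Δ_1 - Δ_0) = 51
Clamped end conditions give two more equations: 2h_0·M_0 + h_0·M_1 = 6(Δ_0 - p'(0)) = -60 and h_1·M_1 + 2h_1·M_2 = 6(p'(3) - Δ_1) = 15.
Solving: M_0 = -229/6, M_1 = 49/3, M_2 = -53/12.

-38.1667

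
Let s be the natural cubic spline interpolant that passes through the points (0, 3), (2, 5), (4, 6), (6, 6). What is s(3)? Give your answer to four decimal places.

Write m_i for s''(x_i). With h_i = 2, 2, 2 and divided differences Δ_i = 1, 1/2, 0, the continuity of s' gives the tridiagonal system
  2·m_0 + 8·m_1 + 2·m_2 = 6(Δ_1 - Δ_0) = -3
  2·m_1 + 8·m_2 + 2·m_3 = 6(Δ_2 - Δ_1) = -3
Natural end conditions: m_0 = m_3 = 0.
Solving the tridiagonal system: m_0 = 0, m_1 = -3/10, m_2 = -3/10, m_3 = 0.
On [2, 4], s(x) = 5 + 4/5·(x - 2) - 3/20·(x - 2)² + 0·(x - 2)³.
With (x - 2) = 1: s(3) = 113/20.

5.6500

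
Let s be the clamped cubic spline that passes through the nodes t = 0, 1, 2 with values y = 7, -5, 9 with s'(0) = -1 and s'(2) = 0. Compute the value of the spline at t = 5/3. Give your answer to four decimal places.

With m_i denoting the second derivative at x_i, h_i = 1, 1, and Δ_i = (y_(i+1) − y_i)/h_i = -12, 14:
  1·m_0 + 4·m_1 + 1·m_2 = 6(Δ_1 - Δ_0) = 156
Clamped end conditions give two more equations: 2h_0·m_0 + h_0·m_1 = 6(Δ_0 - s'(0)) = -66 and h_1·m_1 + 2h_1·m_2 = 6(s'(2) - Δ_1) = -84.
Solving: m_0 = -143/2, m_1 = 77, m_2 = -161/2.
On [1, 2], s(t) = -5 + 7/4·(t - 1) + 77/2·(t - 1)² - 105/4·(t - 1)³.
With (t - 1) = 2/3: s(5/3) = 11/2.

5.5000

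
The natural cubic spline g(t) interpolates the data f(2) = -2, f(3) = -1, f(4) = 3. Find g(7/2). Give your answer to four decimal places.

With m_i denoting the second derivative at x_i, h_i = 1, 1, and Δ_i = (y_(i+1) − y_i)/h_i = 1, 4:
  1·m_0 + 4·m_1 + 1·m_2 = 6(Δ_1 - Δ_0) = 18
Natural end conditions: m_0 = m_2 = 0.
Forward elimination and back-substitution give m_0 = 0, m_1 = 9/2, m_2 = 0.
On [3, 4], g(t) = -1 + 5/2·(t - 3) + 9/4·(t - 3)² - 3/4·(t - 3)³.
With (t - 3) = 1/2: g(7/2) = 23/32.

0.7188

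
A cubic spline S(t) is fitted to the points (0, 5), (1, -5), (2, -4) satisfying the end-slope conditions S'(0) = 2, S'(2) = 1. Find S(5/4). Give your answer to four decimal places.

With m_i denoting the second derivative at x_i, h_i = 1, 1, and Δ_i = (y_(i+1) − y_i)/h_i = -10, 1:
  1·m_0 + 4·m_1 + 1·m_2 = 6(Δ_1 - Δ_0) = 66
Clamped end conditions give two more equations: 2h_0·m_0 + h_0·m_1 = 6(Δ_0 - S'(0)) = -72 and h_1·m_1 + 2h_1·m_2 = 6(S'(2) - Δ_1) = 0.
Forward elimination and back-substitution give m_0 = -53, m_1 = 34, m_2 = -17.
On [1, 2], S(t) = -5 - 15/2·(t - 1) + 17·(t - 1)² - 17/2·(t - 1)³.
With (t - 1) = 1/4: S(5/4) = -761/128.

-5.9453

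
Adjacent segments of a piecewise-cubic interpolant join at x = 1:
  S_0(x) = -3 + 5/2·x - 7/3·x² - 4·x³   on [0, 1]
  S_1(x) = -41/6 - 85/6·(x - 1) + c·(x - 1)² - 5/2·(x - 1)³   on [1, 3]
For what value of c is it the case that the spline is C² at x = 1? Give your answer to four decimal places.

S_0''(x) = -14/3 - 24·x, so S_0''(1) = -86/3. On the right, S_1''(1) = 2c, so c = -43/3.

-14.3333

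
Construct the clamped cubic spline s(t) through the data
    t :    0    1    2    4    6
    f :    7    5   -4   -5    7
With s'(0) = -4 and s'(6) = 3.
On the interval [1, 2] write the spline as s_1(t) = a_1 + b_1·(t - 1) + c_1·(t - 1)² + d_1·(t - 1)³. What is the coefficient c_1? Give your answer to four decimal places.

-8.2738

Write m_i for s''(x_i). With h_i = 1, 1, 2, 2 and divided differences Δ_i = -2, -9, -1/2, 6, the continuity of s' gives the tridiagonal system
  1·m_0 + 4·m_1 + 1·m_2 = 6(Δ_1 - Δ_0) = -42
  1·m_1 + 6·m_2 + 2·m_3 = 6(Δ_2 - Δ_1) = 51
  2·m_2 + 8·m_3 + 2·m_4 = 6(Δ_3 - Δ_2) = 39
Clamped end conditions give two more equations: 2h_0·m_0 + h_0·m_1 = 6(Δ_0 - s'(0)) = 12 and h_3·m_3 + 2h_3·m_4 = 6(s'(6) - Δ_3) = -18.
Forward elimination and back-substitution give m_0 = 1199/84, m_1 = -695/42, m_2 = 119/12, m_3 = 169/42, m_4 = -547/84.
On [1, 2], with s_1(t) = a_1 + b_1·(t - 1) + c_1·(t - 1)² + d_1·(t - 1)³: c_1 = m_1/2 = -695/84, d_1 = (m_2 - m_1)/(6h_1) = 247/56, b_1 = Δ_1 - h_1(2m_1 + m_2)/6 = -863/168.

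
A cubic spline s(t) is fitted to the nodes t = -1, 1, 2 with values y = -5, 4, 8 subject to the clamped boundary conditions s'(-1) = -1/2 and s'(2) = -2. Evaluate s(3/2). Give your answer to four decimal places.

Put M_i = s'' at the i-th knot. Here h = (2, 1) and Δ = (9/2, 4), so the interior equations h_(i-1)·M_(i-1) + 2(h_(i-1)+h_i)·M_i + h_i·M_(i+1) = 6(Δ_i − Δ_(i-1)) read
  2·M_0 + 6·M_1 + 1·M_2 = 6(Δ_1 - Δ_0) = -3
Clamped end conditions give two more equations: 2h_0·M_0 + h_0·M_1 = 6(Δ_0 - s'(-1)) = 30 and h_1·M_1 + 2h_1·M_2 = 6(s'(2) - Δ_1) = -36.
Hence M_0 = 15/2, M_1 = 0, M_2 = -18.
On [1, 2], s(t) = 4 + 7·(t - 1) + 0·(t - 1)² - 3·(t - 1)³.
With (t - 1) = 1/2: s(3/2) = 57/8.

7.1250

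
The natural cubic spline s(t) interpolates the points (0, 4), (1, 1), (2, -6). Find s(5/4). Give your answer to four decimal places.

With M_i denoting the second derivative at x_i, h_i = 1, 1, and Δ_i = (y_(i+1) − y_i)/h_i = -3, -7:
  1·M_0 + 4·M_1 + 1·M_2 = 6(Δ_1 - Δ_0) = -24
Natural end conditions: M_0 = M_2 = 0.
Forward elimination and back-substitution give M_0 = 0, M_1 = -6, M_2 = 0.
On [1, 2], s(t) = 1 - 5·(t - 1) - 3·(t - 1)² + 1·(t - 1)³.
With (t - 1) = 1/4: s(5/4) = -27/64.

-0.4219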